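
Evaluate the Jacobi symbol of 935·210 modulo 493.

0

By multiplicativity, (935·210/493) = (935/493)·(210/493).
First factor (935/493):
Reduce the numerator: 935 ≡ 442 (mod 493), so (935/493) = (442/493).
Factor out 2: 442 = 2·221. Since 493 ≡ 5 (mod 8), (2/493) = -1. Now have -(221/493).
221 ≡ 1 (mod 4), so quadratic reciprocity gives (221/493) = (493/221). Reduce: 493 ≡ 51 (mod 221). Now have -(51/221).
221 ≡ 1 (mod 4), so quadratic reciprocity gives (51/221) = (221/51). Reduce: 221 ≡ 17 (mod 51). Now have -(17/51).
17 ≡ 1 (mod 4), so quadratic reciprocity gives (17/51) = (51/17). Reduce: 51 ≡ 0 (mod 17). Now have -(0/17).
The numerator is now 0 with denominator 17 > 1: the symbol is 0.
Second factor (210/493):
Factor out 2: 210 = 2·105. Since 493 ≡ 5 (mod 8), (2/493) = -1. Now have -(105/493).
105 ≡ 1 (mod 4), so quadratic reciprocity gives (105/493) = (493/105). Reduce: 493 ≡ 73 (mod 105). Now have -(73/105).
73 ≡ 1 (mod 4), so quadratic reciprocity gives (73/105) = (105/73). Reduce: 105 ≡ 32 (mod 73). Now have -(32/73).
Factor out 2: 32 = 2^5. Since 73 ≡ 1 (mod 8), (2/73) = +1, and (2/73)^5 = +1. Now have -(1/73).
(1/73) = 1. Collecting the sign factors: -1.
Product: (0)·(-1) = 0.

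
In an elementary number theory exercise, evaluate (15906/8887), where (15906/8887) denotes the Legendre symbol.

-1

(15906/8887)
  = (7019/8887)    [15906 ≡ 7019 mod 8887]
  = -(8887/7019)    [QR: both ≡ 3 mod 4, sign flips]
  = -(1868/7019)    [8887 ≡ 1868 mod 7019]
  = -(467/7019)    [7019 ≡ 3 mod 8 ⇒ (2/7019)^2 = +1]
  = (7019/467)    [QR: both ≡ 3 mod 4, sign flips]
  = (14/467)    [7019 ≡ 14 mod 467]
  = -(7/467)    [467 ≡ 3 mod 8 ⇒ (2/467) = -1]
  = (467/7)    [QR: both ≡ 3 mod 4, sign flips]
  = (5/7)    [467 ≡ 5 mod 7]
  = (7/5)    [QR: 5 ≡ 1 mod 4, sign kept]
  = (2/5)    [7 ≡ 2 mod 5]
  = -(1/5)    [5 ≡ 5 mod 8 ⇒ (2/5) = -1]
  = -1    [(1/5) = 1]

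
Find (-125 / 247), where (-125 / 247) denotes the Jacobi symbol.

1

Reduce the numerator: -125 ≡ 122 (mod 247), so (-125 / 247) = (122 / 247).
Factor out 2: 122 = 2·61. Since 247 ≡ 7 (mod 8), (2 / 247) = +1. Now have (61 / 247).
61 ≡ 1 (mod 4), so quadratic reciprocity gives (61 / 247) = (247 / 61). Reduce: 247 ≡ 3 (mod 61). Now have (3 / 61).
61 ≡ 1 (mod 4), so quadratic reciprocity gives (3 / 61) = (61 / 3). Reduce: 61 ≡ 1 (mod 3). Now have (1 / 3).
(1 / 3) = 1. Collecting the sign factors: 1.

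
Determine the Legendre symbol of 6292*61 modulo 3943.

1

By multiplicativity, (6292·61/3943) = (6292/3943)·(61/3943).
First factor (6292/3943):
(6292/3943)
  = (2349/3943)    [6292 ≡ 2349 mod 3943]
  = (3943/2349)    [QR: 2349 ≡ 1 mod 4, sign kept]
  = (1594/2349)    [3943 ≡ 1594 mod 2349]
  = -(797/2349)    [2349 ≡ 5 mod 8 ⇒ (2/2349) = -1]
  = -(2349/797)    [QR: 797 ≡ 1 mod 4, sign kept]
  = -(755/797)    [2349 ≡ 755 mod 797]
  = -(797/755)    [QR: 797 ≡ 1 mod 4, sign kept]
  = -(42/755)    [797 ≡ 42 mod 755]
  = (21/755)    [755 ≡ 3 mod 8 ⇒ (2/755) = -1]
  = (755/21)    [QR: 21 ≡ 1 mod 4, sign kept]
  = (20/21)    [755 ≡ 20 mod 21]
  = (5/21)    [21 ≡ 5 mod 8 ⇒ (2/21)^2 = +1]
  = (21/5)    [QR: 5 ≡ 1 mod 4, sign kept]
  = (1/5)    [21 ≡ 1 mod 5]
  = 1    [(1/5) = 1]
Second factor (61/3943):
(61/3943)
  = (3943/61)    [QR: 61 ≡ 1 mod 4, sign kept]
  = (39/61)    [3943 ≡ 39 mod 61]
  = (61/39)    [QR: 61 ≡ 1 mod 4, sign kept]
  = (22/39)    [61 ≡ 22 mod 39]
  = (11/39)    [39 ≡ 7 mod 8 ⇒ (2/39) = +1]
  = -(39/11)    [QR: both ≡ 3 mod 4, sign flips]
  = -(6/11)    [39 ≡ 6 mod 11]
  = (3/11)    [11 ≡ 3 mod 8 ⇒ (2/11) = -1]
  = -(11/3)    [QR: both ≡ 3 mod 4, sign flips]
  = -(2/3)    [11 ≡ 2 mod 3]
  = (1/3)    [3 ≡ 3 mod 8 ⇒ (2/3) = -1]
  = 1    [(1/3) = 1]
Product: (1)·(1) = 1.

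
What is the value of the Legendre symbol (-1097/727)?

-1

Reduce the numerator: -1097 ≡ 357 (mod 727), so (-1097/727) = (357/727).
357 ≡ 1 (mod 4), so quadratic reciprocity gives (357/727) = (727/357). Reduce: 727 ≡ 13 (mod 357). Now have (13/357).
13 ≡ 1 (mod 4), so quadratic reciprocity gives (13/357) = (357/13). Reduce: 357 ≡ 6 (mod 13). Now have (6/13).
Factor out 2: 6 = 2·3. Since 13 ≡ 5 (mod 8), (2/13) = -1. Now have -(3/13).
13 ≡ 1 (mod 4), so quadratic reciprocity gives (3/13) = (13/3). Reduce: 13 ≡ 1 (mod 3). Now have -(1/3).
(1/3) = 1. Collecting the sign factors: -1.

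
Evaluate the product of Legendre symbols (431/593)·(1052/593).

By multiplicativity, (431·1052/593) = (431/593)·(1052/593).
First factor (431/593):
(431/593)
  = (593/431)    [QR: 593 ≡ 1 mod 4, sign kept]
  = (162/431)    [593 ≡ 162 mod 431]
  = (81/431)    [431 ≡ 7 mod 8 ⇒ (2/431) = +1]
  = (431/81)    [QR: 81 ≡ 1 mod 4, sign kept]
  = (26/81)    [431 ≡ 26 mod 81]
  = (13/81)    [81 ≡ 1 mod 8 ⇒ (2/81) = +1]
  = (81/13)    [QR: 13 ≡ 1 mod 4, sign kept]
  = (3/13)    [81 ≡ 3 mod 13]
  = (13/3)    [QR: 13 ≡ 1 mod 4, sign kept]
  = (1/3)    [13 ≡ 1 mod 3]
  = 1    [(1/3) = 1]
Second factor (1052/593):
(1052/593)
  = (459/593)    [1052 ≡ 459 mod 593]
  = (593/459)    [QR: 593 ≡ 1 mod 4, sign kept]
  = (134/459)    [593 ≡ 134 mod 459]
  = -(67/459)    [459 ≡ 3 mod 8 ⇒ (2/459) = -1]
  = (459/67)    [QR: both ≡ 3 mod 4, sign flips]
  = (57/67)    [459 ≡ 57 mod 67]
  = (67/57)    [QR: 57 ≡ 1 mod 4, sign kept]
  = (10/57)    [67 ≡ 10 mod 57]
  = (5/57)    [57 ≡ 1 mod 8 ⇒ (2/57) = +1]
  = (57/5)    [QR: 5 ≡ 1 mod 4, sign kept]
  = (2/5)    [57 ≡ 2 mod 5]
  = -(1/5)    [5 ≡ 5 mod 8 ⇒ (2/5) = -1]
  = -1    [(1/5) = 1]
Product: (1)·(-1) = -1.

-1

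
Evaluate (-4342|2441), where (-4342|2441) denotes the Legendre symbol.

Reduce the numerator: -4342 ≡ 540 (mod 2441), so (-4342|2441) = (540|2441).
Factor out 2: 540 = 2^2·135. Since 2441 ≡ 1 (mod 8), (2|2441) = +1, and (2|2441)^2 = +1. Now have (135|2441).
2441 ≡ 1 (mod 4), so quadratic reciprocity gives (135|2441) = (2441|135). Reduce: 2441 ≡ 11 (mod 135). Now have (11|135).
Both 11 ≡ 3 and 135 ≡ 3 (mod 4), so reciprocity gives (11|135) = -(135|11). Reduce: 135 ≡ 3 (mod 11). Now have -(3|11).
Both 3 ≡ 3 and 11 ≡ 3 (mod 4), so reciprocity gives (3|11) = -(11|3). Reduce: 11 ≡ 2 (mod 3). Now have (2|3).
Factor out 2: 2 = 2. Since 3 ≡ 3 (mod 8), (2|3) = -1. Now have -(1|3).
(1|3) = 1. Collecting the sign factors: -1.

-1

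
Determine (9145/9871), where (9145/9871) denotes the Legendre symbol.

(9145/9871)
  = (9871/9145)    [QR: 9145 ≡ 1 mod 4, sign kept]
  = (726/9145)    [9871 ≡ 726 mod 9145]
  = (363/9145)    [9145 ≡ 1 mod 8 ⇒ (2/9145) = +1]
  = (9145/363)    [QR: 9145 ≡ 1 mod 4, sign kept]
  = (70/363)    [9145 ≡ 70 mod 363]
  = -(35/363)    [363 ≡ 3 mod 8 ⇒ (2/363) = -1]
  = (363/35)    [QR: both ≡ 3 mod 4, sign flips]
  = (13/35)    [363 ≡ 13 mod 35]
  = (35/13)    [QR: 13 ≡ 1 mod 4, sign kept]
  = (9/13)    [35 ≡ 9 mod 13]
  = (13/9)    [QR: 9 ≡ 1 mod 4, sign kept]
  = (4/9)    [13 ≡ 4 mod 9]
  = (1/9)    [9 ≡ 1 mod 8 ⇒ (2/9)^2 = +1]
  = 1    [(1/9) = 1]

1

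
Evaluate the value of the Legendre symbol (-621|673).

Pull out -1: (-621|673) = (-1|673)·(621|673). Since 673 ≡ 1 (mod 4), (-1|673) = +1. Now have (621|673).
621 ≡ 1 (mod 4), so quadratic reciprocity gives (621|673) = (673|621). Reduce: 673 ≡ 52 (mod 621). Now have (52|621).
Factor out 2: 52 = 2^2·13. Since 621 ≡ 5 (mod 8), (2|621) = -1, and (2|621)^2 = +1. Now have (13|621).
13 ≡ 1 (mod 4), so quadratic reciprocity gives (13|621) = (621|13). Reduce: 621 ≡ 10 (mod 13). Now have (10|13).
Factor out 2: 10 = 2·5. Since 13 ≡ 5 (mod 8), (2|13) = -1. Now have -(5|13).
5 ≡ 1 (mod 4), so quadratic reciprocity gives (5|13) = (13|5). Reduce: 13 ≡ 3 (mod 5). Now have -(3|5).
5 ≡ 1 (mod 4), so quadratic reciprocity gives (3|5) = (5|3). Reduce: 5 ≡ 2 (mod 3). Now have -(2|3).
Factor out 2: 2 = 2. Since 3 ≡ 3 (mod 8), (2|3) = -1. Now have (1|3).
(1|3) = 1. Collecting the sign factors: 1.

1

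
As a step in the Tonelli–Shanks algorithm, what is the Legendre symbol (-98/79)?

-1

Reduce the numerator: -98 ≡ 60 (mod 79), so (-98/79) = (60/79).
Factor out 2: 60 = 2^2·15. Since 79 ≡ 7 (mod 8), (2/79) = +1, and (2/79)^2 = +1. Now have (15/79).
Both 15 ≡ 3 and 79 ≡ 3 (mod 4), so reciprocity gives (15/79) = -(79/15). Reduce: 79 ≡ 4 (mod 15). Now have -(4/15).
Factor out 2: 4 = 2^2. Since 15 ≡ 7 (mod 8), (2/15) = +1, and (2/15)^2 = +1. Now have -(1/15).
(1/15) = 1. Collecting the sign factors: -1.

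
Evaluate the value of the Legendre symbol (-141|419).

Pull out -1: (-141|419) = (-1|419)·(141|419). Since 419 ≡ 3 (mod 4), (-1|419) = -1. Now have -(141|419).
141 ≡ 1 (mod 4), so quadratic reciprocity gives (141|419) = (419|141). Reduce: 419 ≡ 137 (mod 141). Now have -(137|141).
137 ≡ 1 (mod 4), so quadratic reciprocity gives (137|141) = (141|137). Reduce: 141 ≡ 4 (mod 137). Now have -(4|137).
Factor out 2: 4 = 2^2. Since 137 ≡ 1 (mod 8), (2|137) = +1, and (2|137)^2 = +1. Now have -(1|137).
(1|137) = 1. Collecting the sign factors: -1.

-1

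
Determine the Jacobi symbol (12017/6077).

Reduce the numerator: 12017 ≡ 5940 (mod 6077), so (12017/6077) = (5940/6077).
Factor out 2: 5940 = 2^2·1485. Since 6077 ≡ 5 (mod 8), (2/6077) = -1, and (2/6077)^2 = +1. Now have (1485/6077).
1485 ≡ 1 (mod 4), so quadratic reciprocity gives (1485/6077) = (6077/1485). Reduce: 6077 ≡ 137 (mod 1485). Now have (137/1485).
137 ≡ 1 (mod 4), so quadratic reciprocity gives (137/1485) = (1485/137). Reduce: 1485 ≡ 115 (mod 137). Now have (115/137).
137 ≡ 1 (mod 4), so quadratic reciprocity gives (115/137) = (137/115). Reduce: 137 ≡ 22 (mod 115). Now have (22/115).
Factor out 2: 22 = 2·11. Since 115 ≡ 3 (mod 8), (2/115) = -1. Now have -(11/115).
Both 11 ≡ 3 and 115 ≡ 3 (mod 4), so reciprocity gives (11/115) = -(115/11). Reduce: 115 ≡ 5 (mod 11). Now have (5/11).
5 ≡ 1 (mod 4), so quadratic reciprocity gives (5/11) = (11/5). Reduce: 11 ≡ 1 (mod 5). Now have (1/5).
(1/5) = 1. Collecting the sign factors: 1.

1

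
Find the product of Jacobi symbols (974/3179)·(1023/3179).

0

By multiplicativity, (974·1023/3179) = (974/3179)·(1023/3179).
First factor (974/3179):
Factor out 2: 974 = 2·487. Since 3179 ≡ 3 (mod 8), (2/3179) = -1. Now have -(487/3179).
Both 487 ≡ 3 and 3179 ≡ 3 (mod 4), so reciprocity gives (487/3179) = -(3179/487). Reduce: 3179 ≡ 257 (mod 487). Now have (257/487).
257 ≡ 1 (mod 4), so quadratic reciprocity gives (257/487) = (487/257). Reduce: 487 ≡ 230 (mod 257). Now have (230/257).
Factor out 2: 230 = 2·115. Since 257 ≡ 1 (mod 8), (2/257) = +1. Now have (115/257).
257 ≡ 1 (mod 4), so quadratic reciprocity gives (115/257) = (257/115). Reduce: 257 ≡ 27 (mod 115). Now have (27/115).
Both 27 ≡ 3 and 115 ≡ 3 (mod 4), so reciprocity gives (27/115) = -(115/27). Reduce: 115 ≡ 7 (mod 27). Now have -(7/27).
Both 7 ≡ 3 and 27 ≡ 3 (mod 4), so reciprocity gives (7/27) = -(27/7). Reduce: 27 ≡ 6 (mod 7). Now have (6/7).
Factor out 2: 6 = 2·3. Since 7 ≡ 7 (mod 8), (2/7) = +1. Now have (3/7).
Both 3 ≡ 3 and 7 ≡ 3 (mod 4), so reciprocity gives (3/7) = -(7/3). Reduce: 7 ≡ 1 (mod 3). Now have -(1/3).
(1/3) = 1. Collecting the sign factors: -1.
Second factor (1023/3179):
Both 1023 ≡ 3 and 3179 ≡ 3 (mod 4), so reciprocity gives (1023/3179) = -(3179/1023). Reduce: 3179 ≡ 110 (mod 1023). Now have -(110/1023).
Factor out 2: 110 = 2·55. Since 1023 ≡ 7 (mod 8), (2/1023) = +1. Now have -(55/1023).
Both 55 ≡ 3 and 1023 ≡ 3 (mod 4), so reciprocity gives (55/1023) = -(1023/55). Reduce: 1023 ≡ 33 (mod 55). Now have (33/55).
33 ≡ 1 (mod 4), so quadratic reciprocity gives (33/55) = (55/33). Reduce: 55 ≡ 22 (mod 33). Now have (22/33).
Factor out 2: 22 = 2·11. Since 33 ≡ 1 (mod 8), (2/33) = +1. Now have (11/33).
33 ≡ 1 (mod 4), so quadratic reciprocity gives (11/33) = (33/11). Reduce: 33 ≡ 0 (mod 11). Now have (0/11).
The numerator is now 0 with denominator 11 > 1: the symbol is 0.
Product: (-1)·(0) = 0.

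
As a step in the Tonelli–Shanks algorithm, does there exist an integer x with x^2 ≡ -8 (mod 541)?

Pull out -1: (-8|541) = (-1|541)·(8|541). Since 541 ≡ 1 (mod 4), (-1|541) = +1. Now have (8|541).
Factor out 2: 8 = 2^3. Since 541 ≡ 5 (mod 8), (2|541) = -1, and (2|541)^3 = -1. Now have -(1|541).
(1|541) = 1. Collecting the sign factors: -1.
The Legendre symbol is -1, so x^2 ≡ -8 (mod 541) has no solution.

no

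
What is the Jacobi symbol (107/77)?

-1

Reduce the numerator: 107 ≡ 30 (mod 77), so (107/77) = (30/77).
Factor out 2: 30 = 2·15. Since 77 ≡ 5 (mod 8), (2/77) = -1. Now have -(15/77).
77 ≡ 1 (mod 4), so quadratic reciprocity gives (15/77) = (77/15). Reduce: 77 ≡ 2 (mod 15). Now have -(2/15).
Factor out 2: 2 = 2. Since 15 ≡ 7 (mod 8), (2/15) = +1. Now have -(1/15).
(1/15) = 1. Collecting the sign factors: -1.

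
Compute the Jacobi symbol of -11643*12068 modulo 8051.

By multiplicativity, (-11643·12068 / 8051) = (-11643 / 8051)·(12068 / 8051).
First factor (-11643 / 8051):
(-11643 / 8051)
  = (4459 / 8051)    [-11643 ≡ 4459 mod 8051]
  = -(8051 / 4459)    [QR: both ≡ 3 mod 4, sign flips]
  = -(3592 / 4459)    [8051 ≡ 3592 mod 4459]
  = (449 / 4459)    [4459 ≡ 3 mod 8 ⇒ (2 / 4459)^3 = -1]
  = (4459 / 449)    [QR: 449 ≡ 1 mod 4, sign kept]
  = (418 / 449)    [4459 ≡ 418 mod 449]
  = (209 / 449)    [449 ≡ 1 mod 8 ⇒ (2 / 449) = +1]
  = (449 / 209)    [QR: 209 ≡ 1 mod 4, sign kept]
  = (31 / 209)    [449 ≡ 31 mod 209]
  = (209 / 31)    [QR: 209 ≡ 1 mod 4, sign kept]
  = (23 / 31)    [209 ≡ 23 mod 31]
  = -(31 / 23)    [QR: both ≡ 3 mod 4, sign flips]
  = -(8 / 23)    [31 ≡ 8 mod 23]
  = -(1 / 23)    [23 ≡ 7 mod 8 ⇒ (2 / 23)^3 = +1]
  = -1    [(1 / 23) = 1]
Second factor (12068 / 8051):
(12068 / 8051)
  = (4017 / 8051)    [12068 ≡ 4017 mod 8051]
  = (8051 / 4017)    [QR: 4017 ≡ 1 mod 4, sign kept]
  = (17 / 4017)    [8051 ≡ 17 mod 4017]
  = (4017 / 17)    [QR: 17 ≡ 1 mod 4, sign kept]
  = (5 / 17)    [4017 ≡ 5 mod 17]
  = (17 / 5)    [QR: 5 ≡ 1 mod 4, sign kept]
  = (2 / 5)    [17 ≡ 2 mod 5]
  = -(1 / 5)    [5 ≡ 5 mod 8 ⇒ (2 / 5) = -1]
  = -1    [(1 / 5) = 1]
Product: (-1)·(-1) = 1.

1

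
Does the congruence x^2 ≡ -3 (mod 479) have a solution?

no

Reduce the numerator: -3 ≡ 476 (mod 479), so (-3/479) = (476/479).
Factor out 2: 476 = 2^2·119. Since 479 ≡ 7 (mod 8), (2/479) = +1, and (2/479)^2 = +1. Now have (119/479).
Both 119 ≡ 3 and 479 ≡ 3 (mod 4), so reciprocity gives (119/479) = -(479/119). Reduce: 479 ≡ 3 (mod 119). Now have -(3/119).
Both 3 ≡ 3 and 119 ≡ 3 (mod 4), so reciprocity gives (3/119) = -(119/3). Reduce: 119 ≡ 2 (mod 3). Now have (2/3).
Factor out 2: 2 = 2. Since 3 ≡ 3 (mod 8), (2/3) = -1. Now have -(1/3).
(1/3) = 1. Collecting the sign factors: -1.
The Legendre symbol is -1, so x^2 ≡ -3 (mod 479) has no solution.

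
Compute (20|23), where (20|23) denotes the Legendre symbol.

Factor out 2: 20 = 2^2·5. Since 23 ≡ 7 (mod 8), (2|23) = +1, and (2|23)^2 = +1. Now have (5|23).
5 ≡ 1 (mod 4), so quadratic reciprocity gives (5|23) = (23|5). Reduce: 23 ≡ 3 (mod 5). Now have (3|5).
5 ≡ 1 (mod 4), so quadratic reciprocity gives (3|5) = (5|3). Reduce: 5 ≡ 2 (mod 3). Now have (2|3).
Factor out 2: 2 = 2. Since 3 ≡ 3 (mod 8), (2|3) = -1. Now have -(1|3).
(1|3) = 1. Collecting the sign factors: -1.

-1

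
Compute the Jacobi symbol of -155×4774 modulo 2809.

1

By multiplicativity, (-155·4774 / 2809) = (-155 / 2809)·(4774 / 2809).
First factor (-155 / 2809):
Reduce the numerator: -155 ≡ 2654 (mod 2809), so (-155 / 2809) = (2654 / 2809).
Factor out 2: 2654 = 2·1327. Since 2809 ≡ 1 (mod 8), (2 / 2809) = +1. Now have (1327 / 2809).
2809 ≡ 1 (mod 4), so quadratic reciprocity gives (1327 / 2809) = (2809 / 1327). Reduce: 2809 ≡ 155 (mod 1327). Now have (155 / 1327).
Both 155 ≡ 3 and 1327 ≡ 3 (mod 4), so reciprocity gives (155 / 1327) = -(1327 / 155). Reduce: 1327 ≡ 87 (mod 155). Now have -(87 / 155).
Both 87 ≡ 3 and 155 ≡ 3 (mod 4), so reciprocity gives (87 / 155) = -(155 / 87). Reduce: 155 ≡ 68 (mod 87). Now have (68 / 87).
Factor out 2: 68 = 2^2·17. Since 87 ≡ 7 (mod 8), (2 / 87) = +1, and (2 / 87)^2 = +1. Now have (17 / 87).
17 ≡ 1 (mod 4), so quadratic reciprocity gives (17 / 87) = (87 / 17). Reduce: 87 ≡ 2 (mod 17). Now have (2 / 17).
Factor out 2: 2 = 2. Since 17 ≡ 1 (mod 8), (2 / 17) = +1. Now have (1 / 17).
(1 / 17) = 1. Collecting the sign factors: 1.
Second factor (4774 / 2809):
Reduce the numerator: 4774 ≡ 1965 (mod 2809), so (4774 / 2809) = (1965 / 2809).
1965 ≡ 1 (mod 4), so quadratic reciprocity gives (1965 / 2809) = (2809 / 1965). Reduce: 2809 ≡ 844 (mod 1965). Now have (844 / 1965).
Factor out 2: 844 = 2^2·211. Since 1965 ≡ 5 (mod 8), (2 / 1965) = -1, and (2 / 1965)^2 = +1. Now have (211 / 1965).
1965 ≡ 1 (mod 4), so quadratic reciprocity gives (211 / 1965) = (1965 / 211). Reduce: 1965 ≡ 66 (mod 211). Now have (66 / 211).
Factor out 2: 66 = 2·33. Since 211 ≡ 3 (mod 8), (2 / 211) = -1. Now have -(33 / 211).
33 ≡ 1 (mod 4), so quadratic reciprocity gives (33 / 211) = (211 / 33). Reduce: 211 ≡ 13 (mod 33). Now have -(13 / 33).
13 ≡ 1 (mod 4), so quadratic reciprocity gives (13 / 33) = (33 / 13). Reduce: 33 ≡ 7 (mod 13). Now have -(7 / 13).
13 ≡ 1 (mod 4), so quadratic reciprocity gives (7 / 13) = (13 / 7). Reduce: 13 ≡ 6 (mod 7). Now have -(6 / 7).
Factor out 2: 6 = 2·3. Since 7 ≡ 7 (mod 8), (2 / 7) = +1. Now have -(3 / 7).
Both 3 ≡ 3 and 7 ≡ 3 (mod 4), so reciprocity gives (3 / 7) = -(7 / 3). Reduce: 7 ≡ 1 (mod 3). Now have (1 / 3).
(1 / 3) = 1. Collecting the sign factors: 1.
Product: (1)·(1) = 1.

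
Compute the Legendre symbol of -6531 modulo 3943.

-1

Pull out -1: (-6531|3943) = (-1|3943)·(6531|3943). Since 3943 ≡ 3 (mod 4), (-1|3943) = -1. Now have -(6531|3943).
Reduce the numerator: 6531 ≡ 2588 (mod 3943), so (6531|3943) = (2588|3943).
Factor out 2: 2588 = 2^2·647. Since 3943 ≡ 7 (mod 8), (2|3943) = +1, and (2|3943)^2 = +1. Now have -(647|3943).
Both 647 ≡ 3 and 3943 ≡ 3 (mod 4), so reciprocity gives (647|3943) = -(3943|647). Reduce: 3943 ≡ 61 (mod 647). Now have (61|647).
61 ≡ 1 (mod 4), so quadratic reciprocity gives (61|647) = (647|61). Reduce: 647 ≡ 37 (mod 61). Now have (37|61).
37 ≡ 1 (mod 4), so quadratic reciprocity gives (37|61) = (61|37). Reduce: 61 ≡ 24 (mod 37). Now have (24|37).
Factor out 2: 24 = 2^3·3. Since 37 ≡ 5 (mod 8), (2|37) = -1, and (2|37)^3 = -1. Now have -(3|37).
37 ≡ 1 (mod 4), so quadratic reciprocity gives (3|37) = (37|3). Reduce: 37 ≡ 1 (mod 3). Now have -(1|3).
(1|3) = 1. Collecting the sign factors: -1.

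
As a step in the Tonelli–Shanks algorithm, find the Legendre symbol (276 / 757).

(276 / 757)
  = (69 / 757)    [757 ≡ 5 mod 8 ⇒ (2 / 757)^2 = +1]
  = (757 / 69)    [QR: 69 ≡ 1 mod 4, sign kept]
  = (67 / 69)    [757 ≡ 67 mod 69]
  = (69 / 67)    [QR: 69 ≡ 1 mod 4, sign kept]
  = (2 / 67)    [69 ≡ 2 mod 67]
  = -(1 / 67)    [67 ≡ 3 mod 8 ⇒ (2 / 67) = -1]
  = -1    [(1 / 67) = 1]

-1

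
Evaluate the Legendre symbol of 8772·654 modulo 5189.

1

By multiplicativity, (8772·654 / 5189) = (8772 / 5189)·(654 / 5189).
First factor (8772 / 5189):
(8772 / 5189)
  = (3583 / 5189)    [8772 ≡ 3583 mod 5189]
  = (5189 / 3583)    [QR: 5189 ≡ 1 mod 4, sign kept]
  = (1606 / 3583)    [5189 ≡ 1606 mod 3583]
  = (803 / 3583)    [3583 ≡ 7 mod 8 ⇒ (2 / 3583) = +1]
  = -(3583 / 803)    [QR: both ≡ 3 mod 4, sign flips]
  = -(371 / 803)    [3583 ≡ 371 mod 803]
  = (803 / 371)    [QR: both ≡ 3 mod 4, sign flips]
  = (61 / 371)    [803 ≡ 61 mod 371]
  = (371 / 61)    [QR: 61 ≡ 1 mod 4, sign kept]
  = (5 / 61)    [371 ≡ 5 mod 61]
  = (61 / 5)    [QR: 5 ≡ 1 mod 4, sign kept]
  = (1 / 5)    [61 ≡ 1 mod 5]
  = 1    [(1 / 5) = 1]
Second factor (654 / 5189):
(654 / 5189)
  = -(327 / 5189)    [5189 ≡ 5 mod 8 ⇒ (2 / 5189) = -1]
  = -(5189 / 327)    [QR: 5189 ≡ 1 mod 4, sign kept]
  = -(284 / 327)    [5189 ≡ 284 mod 327]
  = -(71 / 327)    [327 ≡ 7 mod 8 ⇒ (2 / 327)^2 = +1]
  = (327 / 71)    [QR: both ≡ 3 mod 4, sign flips]
  = (43 / 71)    [327 ≡ 43 mod 71]
  = -(71 / 43)    [QR: both ≡ 3 mod 4, sign flips]
  = -(28 / 43)    [71 ≡ 28 mod 43]
  = -(7 / 43)    [43 ≡ 3 mod 8 ⇒ (2 / 43)^2 = +1]
  = (43 / 7)    [QR: both ≡ 3 mod 4, sign flips]
  = (1 / 7)    [43 ≡ 1 mod 7]
  = 1    [(1 / 7) = 1]
Product: (1)·(1) = 1.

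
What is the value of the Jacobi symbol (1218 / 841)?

(1218 / 841)
  = (377 / 841)    [1218 ≡ 377 mod 841]
  = (841 / 377)    [QR: 377 ≡ 1 mod 4, sign kept]
  = (87 / 377)    [841 ≡ 87 mod 377]
  = (377 / 87)    [QR: 377 ≡ 1 mod 4, sign kept]
  = (29 / 87)    [377 ≡ 29 mod 87]
  = (87 / 29)    [QR: 29 ≡ 1 mod 4, sign kept]
  = (0 / 29)    [87 ≡ 0 mod 29]
  = 0    [numerator 0, gcd > 1]

0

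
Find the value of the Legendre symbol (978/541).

(978/541)
  = (437/541)    [978 ≡ 437 mod 541]
  = (541/437)    [QR: 437 ≡ 1 mod 4, sign kept]
  = (104/437)    [541 ≡ 104 mod 437]
  = -(13/437)    [437 ≡ 5 mod 8 ⇒ (2/437)^3 = -1]
  = -(437/13)    [QR: 13 ≡ 1 mod 4, sign kept]
  = -(8/13)    [437 ≡ 8 mod 13]
  = (1/13)    [13 ≡ 5 mod 8 ⇒ (2/13)^3 = -1]
  = 1    [(1/13) = 1]

1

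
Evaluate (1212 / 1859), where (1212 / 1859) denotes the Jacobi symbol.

Factor out 2: 1212 = 2^2·303. Since 1859 ≡ 3 (mod 8), (2 / 1859) = -1, and (2 / 1859)^2 = +1. Now have (303 / 1859).
Both 303 ≡ 3 and 1859 ≡ 3 (mod 4), so reciprocity gives (303 / 1859) = -(1859 / 303). Reduce: 1859 ≡ 41 (mod 303). Now have -(41 / 303).
41 ≡ 1 (mod 4), so quadratic reciprocity gives (41 / 303) = (303 / 41). Reduce: 303 ≡ 16 (mod 41). Now have -(16 / 41).
Factor out 2: 16 = 2^4. Since 41 ≡ 1 (mod 8), (2 / 41) = +1, and (2 / 41)^4 = +1. Now have -(1 / 41).
(1 / 41) = 1. Collecting the sign factors: -1.

-1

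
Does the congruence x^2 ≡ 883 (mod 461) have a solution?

Reduce the numerator: 883 ≡ 422 (mod 461), so (883/461) = (422/461).
Factor out 2: 422 = 2·211. Since 461 ≡ 5 (mod 8), (2/461) = -1. Now have -(211/461).
461 ≡ 1 (mod 4), so quadratic reciprocity gives (211/461) = (461/211). Reduce: 461 ≡ 39 (mod 211). Now have -(39/211).
Both 39 ≡ 3 and 211 ≡ 3 (mod 4), so reciprocity gives (39/211) = -(211/39). Reduce: 211 ≡ 16 (mod 39). Now have (16/39).
Factor out 2: 16 = 2^4. Since 39 ≡ 7 (mod 8), (2/39) = +1, and (2/39)^4 = +1. Now have (1/39).
(1/39) = 1. Collecting the sign factors: 1.
The Legendre symbol is 1, so x^2 ≡ 883 (mod 461) has solution.

yes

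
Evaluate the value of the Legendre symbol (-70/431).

1

Pull out -1: (-70/431) = (-1/431)·(70/431). Since 431 ≡ 3 (mod 4), (-1/431) = -1. Now have -(70/431).
Factor out 2: 70 = 2·35. Since 431 ≡ 7 (mod 8), (2/431) = +1. Now have -(35/431).
Both 35 ≡ 3 and 431 ≡ 3 (mod 4), so reciprocity gives (35/431) = -(431/35). Reduce: 431 ≡ 11 (mod 35). Now have (11/35).
Both 11 ≡ 3 and 35 ≡ 3 (mod 4), so reciprocity gives (11/35) = -(35/11). Reduce: 35 ≡ 2 (mod 11). Now have -(2/11).
Factor out 2: 2 = 2. Since 11 ≡ 3 (mod 8), (2/11) = -1. Now have (1/11).
(1/11) = 1. Collecting the sign factors: 1.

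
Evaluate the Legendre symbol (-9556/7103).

(-9556/7103)
  = (4650/7103)    [-9556 ≡ 4650 mod 7103]
  = (2325/7103)    [7103 ≡ 7 mod 8 ⇒ (2/7103) = +1]
  = (7103/2325)    [QR: 2325 ≡ 1 mod 4, sign kept]
  = (128/2325)    [7103 ≡ 128 mod 2325]
  = -(1/2325)    [2325 ≡ 5 mod 8 ⇒ (2/2325)^7 = -1]
  = -1    [(1/2325) = 1]

-1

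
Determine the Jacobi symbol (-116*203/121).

1

By multiplicativity, (-116·203/121) = (-116/121)·(203/121).
First factor (-116/121):
(-116/121)
  = (5/121)    [-116 ≡ 5 mod 121]
  = (121/5)    [QR: 5 ≡ 1 mod 4, sign kept]
  = (1/5)    [121 ≡ 1 mod 5]
  = 1    [(1/5) = 1]
Second factor (203/121):
(203/121)
  = (82/121)    [203 ≡ 82 mod 121]
  = (41/121)    [121 ≡ 1 mod 8 ⇒ (2/121) = +1]
  = (121/41)    [QR: 41 ≡ 1 mod 4, sign kept]
  = (39/41)    [121 ≡ 39 mod 41]
  = (41/39)    [QR: 41 ≡ 1 mod 4, sign kept]
  = (2/39)    [41 ≡ 2 mod 39]
  = (1/39)    [39 ≡ 7 mod 8 ⇒ (2/39) = +1]
  = 1    [(1/39) = 1]
Product: (1)·(1) = 1.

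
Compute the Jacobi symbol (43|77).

-1

(43|77)
  = (77|43)    [QR: 77 ≡ 1 mod 4, sign kept]
  = (34|43)    [77 ≡ 34 mod 43]
  = -(17|43)    [43 ≡ 3 mod 8 ⇒ (2|43) = -1]
  = -(43|17)    [QR: 17 ≡ 1 mod 4, sign kept]
  = -(9|17)    [43 ≡ 9 mod 17]
  = -(17|9)    [QR: 9 ≡ 1 mod 4, sign kept]
  = -(8|9)    [17 ≡ 8 mod 9]
  = -(1|9)    [9 ≡ 1 mod 8 ⇒ (2|9)^3 = +1]
  = -1    [(1|9) = 1]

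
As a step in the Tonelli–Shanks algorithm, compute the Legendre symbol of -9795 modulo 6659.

-1

Pull out -1: (-9795/6659) = (-1/6659)·(9795/6659). Since 6659 ≡ 3 (mod 4), (-1/6659) = -1. Now have -(9795/6659).
Reduce the numerator: 9795 ≡ 3136 (mod 6659), so (9795/6659) = (3136/6659).
Factor out 2: 3136 = 2^6·49. Since 6659 ≡ 3 (mod 8), (2/6659) = -1, and (2/6659)^6 = +1. Now have -(49/6659).
49 ≡ 1 (mod 4), so quadratic reciprocity gives (49/6659) = (6659/49). Reduce: 6659 ≡ 44 (mod 49). Now have -(44/49).
Factor out 2: 44 = 2^2·11. Since 49 ≡ 1 (mod 8), (2/49) = +1, and (2/49)^2 = +1. Now have -(11/49).
49 ≡ 1 (mod 4), so quadratic reciprocity gives (11/49) = (49/11). Reduce: 49 ≡ 5 (mod 11). Now have -(5/11).
5 ≡ 1 (mod 4), so quadratic reciprocity gives (5/11) = (11/5). Reduce: 11 ≡ 1 (mod 5). Now have -(1/5).
(1/5) = 1. Collecting the sign factors: -1.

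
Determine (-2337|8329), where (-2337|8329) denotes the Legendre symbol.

Pull out -1: (-2337|8329) = (-1|8329)·(2337|8329). Since 8329 ≡ 1 (mod 4), (-1|8329) = +1. Now have (2337|8329).
2337 ≡ 1 (mod 4), so quadratic reciprocity gives (2337|8329) = (8329|2337). Reduce: 8329 ≡ 1318 (mod 2337). Now have (1318|2337).
Factor out 2: 1318 = 2·659. Since 2337 ≡ 1 (mod 8), (2|2337) = +1. Now have (659|2337).
2337 ≡ 1 (mod 4), so quadratic reciprocity gives (659|2337) = (2337|659). Reduce: 2337 ≡ 360 (mod 659). Now have (360|659).
Factor out 2: 360 = 2^3·45. Since 659 ≡ 3 (mod 8), (2|659) = -1, and (2|659)^3 = -1. Now have -(45|659).
45 ≡ 1 (mod 4), so quadratic reciprocity gives (45|659) = (659|45). Reduce: 659 ≡ 29 (mod 45). Now have -(29|45).
29 ≡ 1 (mod 4), so quadratic reciprocity gives (29|45) = (45|29). Reduce: 45 ≡ 16 (mod 29). Now have -(16|29).
Factor out 2: 16 = 2^4. Since 29 ≡ 5 (mod 8), (2|29) = -1, and (2|29)^4 = +1. Now have -(1|29).
(1|29) = 1. Collecting the sign factors: -1.

-1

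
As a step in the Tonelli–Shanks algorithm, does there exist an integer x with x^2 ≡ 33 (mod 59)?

no

33 ≡ 1 (mod 4), so quadratic reciprocity gives (33|59) = (59|33). Reduce: 59 ≡ 26 (mod 33). Now have (26|33).
Factor out 2: 26 = 2·13. Since 33 ≡ 1 (mod 8), (2|33) = +1. Now have (13|33).
13 ≡ 1 (mod 4), so quadratic reciprocity gives (13|33) = (33|13). Reduce: 33 ≡ 7 (mod 13). Now have (7|13).
13 ≡ 1 (mod 4), so quadratic reciprocity gives (7|13) = (13|7). Reduce: 13 ≡ 6 (mod 7). Now have (6|7).
Factor out 2: 6 = 2·3. Since 7 ≡ 7 (mod 8), (2|7) = +1. Now have (3|7).
Both 3 ≡ 3 and 7 ≡ 3 (mod 4), so reciprocity gives (3|7) = -(7|3). Reduce: 7 ≡ 1 (mod 3). Now have -(1|3).
(1|3) = 1. Collecting the sign factors: -1.
(33|59) = -1, and 59 is prime, so 33 is not a quadratic residue mod 59.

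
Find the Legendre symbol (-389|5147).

1

Reduce the numerator: -389 ≡ 4758 (mod 5147), so (-389|5147) = (4758|5147).
Factor out 2: 4758 = 2·2379. Since 5147 ≡ 3 (mod 8), (2|5147) = -1. Now have -(2379|5147).
Both 2379 ≡ 3 and 5147 ≡ 3 (mod 4), so reciprocity gives (2379|5147) = -(5147|2379). Reduce: 5147 ≡ 389 (mod 2379). Now have (389|2379).
389 ≡ 1 (mod 4), so quadratic reciprocity gives (389|2379) = (2379|389). Reduce: 2379 ≡ 45 (mod 389). Now have (45|389).
45 ≡ 1 (mod 4), so quadratic reciprocity gives (45|389) = (389|45). Reduce: 389 ≡ 29 (mod 45). Now have (29|45).
29 ≡ 1 (mod 4), so quadratic reciprocity gives (29|45) = (45|29). Reduce: 45 ≡ 16 (mod 29). Now have (16|29).
Factor out 2: 16 = 2^4. Since 29 ≡ 5 (mod 8), (2|29) = -1, and (2|29)^4 = +1. Now have (1|29).
(1|29) = 1. Collecting the sign factors: 1.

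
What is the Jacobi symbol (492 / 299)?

-1

(492 / 299)
  = (193 / 299)    [492 ≡ 193 mod 299]
  = (299 / 193)    [QR: 193 ≡ 1 mod 4, sign kept]
  = (106 / 193)    [299 ≡ 106 mod 193]
  = (53 / 193)    [193 ≡ 1 mod 8 ⇒ (2 / 193) = +1]
  = (193 / 53)    [QR: 53 ≡ 1 mod 4, sign kept]
  = (34 / 53)    [193 ≡ 34 mod 53]
  = -(17 / 53)    [53 ≡ 5 mod 8 ⇒ (2 / 53) = -1]
  = -(53 / 17)    [QR: 17 ≡ 1 mod 4, sign kept]
  = -(2 / 17)    [53 ≡ 2 mod 17]
  = -(1 / 17)    [17 ≡ 1 mod 8 ⇒ (2 / 17) = +1]
  = -1    [(1 / 17) = 1]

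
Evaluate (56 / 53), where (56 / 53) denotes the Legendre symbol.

(56 / 53)
  = (3 / 53)    [56 ≡ 3 mod 53]
  = (53 / 3)    [QR: 53 ≡ 1 mod 4, sign kept]
  = (2 / 3)    [53 ≡ 2 mod 3]
  = -(1 / 3)    [3 ≡ 3 mod 8 ⇒ (2 / 3) = -1]
  = -1    [(1 / 3) = 1]

-1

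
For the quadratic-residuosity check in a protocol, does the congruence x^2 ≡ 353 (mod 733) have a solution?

no

(353/733)
  = (733/353)    [QR: 353 ≡ 1 mod 4, sign kept]
  = (27/353)    [733 ≡ 27 mod 353]
  = (353/27)    [QR: 353 ≡ 1 mod 4, sign kept]
  = (2/27)    [353 ≡ 2 mod 27]
  = -(1/27)    [27 ≡ 3 mod 8 ⇒ (2/27) = -1]
  = -1    [(1/27) = 1]
(353/733) = -1, and 733 is prime, so 353 is not a quadratic residue mod 733.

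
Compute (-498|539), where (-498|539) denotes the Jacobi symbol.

-1

Reduce the numerator: -498 ≡ 41 (mod 539), so (-498|539) = (41|539).
41 ≡ 1 (mod 4), so quadratic reciprocity gives (41|539) = (539|41). Reduce: 539 ≡ 6 (mod 41). Now have (6|41).
Factor out 2: 6 = 2·3. Since 41 ≡ 1 (mod 8), (2|41) = +1. Now have (3|41).
41 ≡ 1 (mod 4), so quadratic reciprocity gives (3|41) = (41|3). Reduce: 41 ≡ 2 (mod 3). Now have (2|3).
Factor out 2: 2 = 2. Since 3 ≡ 3 (mod 8), (2|3) = -1. Now have -(1|3).
(1|3) = 1. Collecting the sign factors: -1.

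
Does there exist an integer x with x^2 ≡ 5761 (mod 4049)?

yes

(5761/4049)
  = (1712/4049)    [5761 ≡ 1712 mod 4049]
  = (107/4049)    [4049 ≡ 1 mod 8 ⇒ (2/4049)^4 = +1]
  = (4049/107)    [QR: 4049 ≡ 1 mod 4, sign kept]
  = (90/107)    [4049 ≡ 90 mod 107]
  = -(45/107)    [107 ≡ 3 mod 8 ⇒ (2/107) = -1]
  = -(107/45)    [QR: 45 ≡ 1 mod 4, sign kept]
  = -(17/45)    [107 ≡ 17 mod 45]
  = -(45/17)    [QR: 17 ≡ 1 mod 4, sign kept]
  = -(11/17)    [45 ≡ 11 mod 17]
  = -(17/11)    [QR: 17 ≡ 1 mod 4, sign kept]
  = -(6/11)    [17 ≡ 6 mod 11]
  = (3/11)    [11 ≡ 3 mod 8 ⇒ (2/11) = -1]
  = -(11/3)    [QR: both ≡ 3 mod 4, sign flips]
  = -(2/3)    [11 ≡ 2 mod 3]
  = (1/3)    [3 ≡ 3 mod 8 ⇒ (2/3) = -1]
  = 1    [(1/3) = 1]
The Legendre symbol is 1, so x^2 ≡ 5761 (mod 4049) has solution.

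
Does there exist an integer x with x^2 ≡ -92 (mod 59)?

(-92|59)
  = (26|59)    [-92 ≡ 26 mod 59]
  = -(13|59)    [59 ≡ 3 mod 8 ⇒ (2|59) = -1]
  = -(59|13)    [QR: 13 ≡ 1 mod 4, sign kept]
  = -(7|13)    [59 ≡ 7 mod 13]
  = -(13|7)    [QR: 13 ≡ 1 mod 4, sign kept]
  = -(6|7)    [13 ≡ 6 mod 7]
  = -(3|7)    [7 ≡ 7 mod 8 ⇒ (2|7) = +1]
  = (7|3)    [QR: both ≡ 3 mod 4, sign flips]
  = (1|3)    [7 ≡ 1 mod 3]
  = 1    [(1|3) = 1]
(-92|59) = 1, and 59 is prime, so -92 is a quadratic residue mod 59.

yes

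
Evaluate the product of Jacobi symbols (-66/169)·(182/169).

By multiplicativity, (-66·182/169) = (-66/169)·(182/169).
First factor (-66/169):
Reduce the numerator: -66 ≡ 103 (mod 169), so (-66/169) = (103/169).
169 ≡ 1 (mod 4), so quadratic reciprocity gives (103/169) = (169/103). Reduce: 169 ≡ 66 (mod 103). Now have (66/103).
Factor out 2: 66 = 2·33. Since 103 ≡ 7 (mod 8), (2/103) = +1. Now have (33/103).
33 ≡ 1 (mod 4), so quadratic reciprocity gives (33/103) = (103/33). Reduce: 103 ≡ 4 (mod 33). Now have (4/33).
Factor out 2: 4 = 2^2. Since 33 ≡ 1 (mod 8), (2/33) = +1, and (2/33)^2 = +1. Now have (1/33).
(1/33) = 1. Collecting the sign factors: 1.
Second factor (182/169):
Reduce the numerator: 182 ≡ 13 (mod 169), so (182/169) = (13/169).
13 ≡ 1 (mod 4), so quadratic reciprocity gives (13/169) = (169/13). Reduce: 169 ≡ 0 (mod 13). Now have (0/13).
The numerator is now 0 with denominator 13 > 1: the symbol is 0.
Product: (1)·(0) = 0.

0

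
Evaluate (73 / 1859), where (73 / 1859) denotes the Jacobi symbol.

-1

73 ≡ 1 (mod 4), so quadratic reciprocity gives (73 / 1859) = (1859 / 73). Reduce: 1859 ≡ 34 (mod 73). Now have (34 / 73).
Factor out 2: 34 = 2·17. Since 73 ≡ 1 (mod 8), (2 / 73) = +1. Now have (17 / 73).
17 ≡ 1 (mod 4), so quadratic reciprocity gives (17 / 73) = (73 / 17). Reduce: 73 ≡ 5 (mod 17). Now have (5 / 17).
5 ≡ 1 (mod 4), so quadratic reciprocity gives (5 / 17) = (17 / 5). Reduce: 17 ≡ 2 (mod 5). Now have (2 / 5).
Factor out 2: 2 = 2. Since 5 ≡ 5 (mod 8), (2 / 5) = -1. Now have -(1 / 5).
(1 / 5) = 1. Collecting the sign factors: -1.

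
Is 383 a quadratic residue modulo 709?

709 ≡ 1 (mod 4), so quadratic reciprocity gives (383|709) = (709|383). Reduce: 709 ≡ 326 (mod 383). Now have (326|383).
Factor out 2: 326 = 2·163. Since 383 ≡ 7 (mod 8), (2|383) = +1. Now have (163|383).
Both 163 ≡ 3 and 383 ≡ 3 (mod 4), so reciprocity gives (163|383) = -(383|163). Reduce: 383 ≡ 57 (mod 163). Now have -(57|163).
57 ≡ 1 (mod 4), so quadratic reciprocity gives (57|163) = (163|57). Reduce: 163 ≡ 49 (mod 57). Now have -(49|57).
49 ≡ 1 (mod 4), so quadratic reciprocity gives (49|57) = (57|49). Reduce: 57 ≡ 8 (mod 49). Now have -(8|49).
Factor out 2: 8 = 2^3. Since 49 ≡ 1 (mod 8), (2|49) = +1, and (2|49)^3 = +1. Now have -(1|49).
(1|49) = 1. Collecting the sign factors: -1.
(383|709) = -1, and 709 is prime, so 383 is not a quadratic residue mod 709.

no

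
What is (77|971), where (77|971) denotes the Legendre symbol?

-1

(77|971)
  = (971|77)    [QR: 77 ≡ 1 mod 4, sign kept]
  = (47|77)    [971 ≡ 47 mod 77]
  = (77|47)    [QR: 77 ≡ 1 mod 4, sign kept]
  = (30|47)    [77 ≡ 30 mod 47]
  = (15|47)    [47 ≡ 7 mod 8 ⇒ (2|47) = +1]
  = -(47|15)    [QR: both ≡ 3 mod 4, sign flips]
  = -(2|15)    [47 ≡ 2 mod 15]
  = -(1|15)    [15 ≡ 7 mod 8 ⇒ (2|15) = +1]
  = -1    [(1|15) = 1]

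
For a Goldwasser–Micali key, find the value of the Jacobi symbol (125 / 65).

0

Reduce the numerator: 125 ≡ 60 (mod 65), so (125 / 65) = (60 / 65).
Factor out 2: 60 = 2^2·15. Since 65 ≡ 1 (mod 8), (2 / 65) = +1, and (2 / 65)^2 = +1. Now have (15 / 65).
65 ≡ 1 (mod 4), so quadratic reciprocity gives (15 / 65) = (65 / 15). Reduce: 65 ≡ 5 (mod 15). Now have (5 / 15).
5 ≡ 1 (mod 4), so quadratic reciprocity gives (5 / 15) = (15 / 5). Reduce: 15 ≡ 0 (mod 5). Now have (0 / 5).
The numerator is now 0 with denominator 5 > 1: the symbol is 0.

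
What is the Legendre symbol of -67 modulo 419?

1

Pull out -1: (-67 / 419) = (-1 / 419)·(67 / 419). Since 419 ≡ 3 (mod 4), (-1 / 419) = -1. Now have -(67 / 419).
Both 67 ≡ 3 and 419 ≡ 3 (mod 4), so reciprocity gives (67 / 419) = -(419 / 67). Reduce: 419 ≡ 17 (mod 67). Now have (17 / 67).
17 ≡ 1 (mod 4), so quadratic reciprocity gives (17 / 67) = (67 / 17). Reduce: 67 ≡ 16 (mod 17). Now have (16 / 17).
Factor out 2: 16 = 2^4. Since 17 ≡ 1 (mod 8), (2 / 17) = +1, and (2 / 17)^4 = +1. Now have (1 / 17).
(1 / 17) = 1. Collecting the sign factors: 1.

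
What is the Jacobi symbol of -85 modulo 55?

0

Reduce the numerator: -85 ≡ 25 (mod 55), so (-85/55) = (25/55).
25 ≡ 1 (mod 4), so quadratic reciprocity gives (25/55) = (55/25). Reduce: 55 ≡ 5 (mod 25). Now have (5/25).
5 ≡ 1 (mod 4), so quadratic reciprocity gives (5/25) = (25/5). Reduce: 25 ≡ 0 (mod 5). Now have (0/5).
The numerator is now 0 with denominator 5 > 1: the symbol is 0.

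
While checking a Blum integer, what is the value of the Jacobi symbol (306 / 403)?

(306 / 403)
  = -(153 / 403)    [403 ≡ 3 mod 8 ⇒ (2 / 403) = -1]
  = -(403 / 153)    [QR: 153 ≡ 1 mod 4, sign kept]
  = -(97 / 153)    [403 ≡ 97 mod 153]
  = -(153 / 97)    [QR: 97 ≡ 1 mod 4, sign kept]
  = -(56 / 97)    [153 ≡ 56 mod 97]
  = -(7 / 97)    [97 ≡ 1 mod 8 ⇒ (2 / 97)^3 = +1]
  = -(97 / 7)    [QR: 97 ≡ 1 mod 4, sign kept]
  = -(6 / 7)    [97 ≡ 6 mod 7]
  = -(3 / 7)    [7 ≡ 7 mod 8 ⇒ (2 / 7) = +1]
  = (7 / 3)    [QR: both ≡ 3 mod 4, sign flips]
  = (1 / 3)    [7 ≡ 1 mod 3]
  = 1    [(1 / 3) = 1]

1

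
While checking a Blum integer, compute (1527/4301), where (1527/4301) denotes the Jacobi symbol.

4301 ≡ 1 (mod 4), so quadratic reciprocity gives (1527/4301) = (4301/1527). Reduce: 4301 ≡ 1247 (mod 1527). Now have (1247/1527).
Both 1247 ≡ 3 and 1527 ≡ 3 (mod 4), so reciprocity gives (1247/1527) = -(1527/1247). Reduce: 1527 ≡ 280 (mod 1247). Now have -(280/1247).
Factor out 2: 280 = 2^3·35. Since 1247 ≡ 7 (mod 8), (2/1247) = +1, and (2/1247)^3 = +1. Now have -(35/1247).
Both 35 ≡ 3 and 1247 ≡ 3 (mod 4), so reciprocity gives (35/1247) = -(1247/35). Reduce: 1247 ≡ 22 (mod 35). Now have (22/35).
Factor out 2: 22 = 2·11. Since 35 ≡ 3 (mod 8), (2/35) = -1. Now have -(11/35).
Both 11 ≡ 3 and 35 ≡ 3 (mod 4), so reciprocity gives (11/35) = -(35/11). Reduce: 35 ≡ 2 (mod 11). Now have (2/11).
Factor out 2: 2 = 2. Since 11 ≡ 3 (mod 8), (2/11) = -1. Now have -(1/11).
(1/11) = 1. Collecting the sign factors: -1.

-1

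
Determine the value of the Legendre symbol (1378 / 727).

(1378 / 727)
  = (651 / 727)    [1378 ≡ 651 mod 727]
  = -(727 / 651)    [QR: both ≡ 3 mod 4, sign flips]
  = -(76 / 651)    [727 ≡ 76 mod 651]
  = -(19 / 651)    [651 ≡ 3 mod 8 ⇒ (2 / 651)^2 = +1]
  = (651 / 19)    [QR: both ≡ 3 mod 4, sign flips]
  = (5 / 19)    [651 ≡ 5 mod 19]
  = (19 / 5)    [QR: 5 ≡ 1 mod 4, sign kept]
  = (4 / 5)    [19 ≡ 4 mod 5]
  = (1 / 5)    [5 ≡ 5 mod 8 ⇒ (2 / 5)^2 = +1]
  = 1    [(1 / 5) = 1]

1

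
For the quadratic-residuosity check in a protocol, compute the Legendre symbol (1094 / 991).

-1

Reduce the numerator: 1094 ≡ 103 (mod 991), so (1094 / 991) = (103 / 991).
Both 103 ≡ 3 and 991 ≡ 3 (mod 4), so reciprocity gives (103 / 991) = -(991 / 103). Reduce: 991 ≡ 64 (mod 103). Now have -(64 / 103).
Factor out 2: 64 = 2^6. Since 103 ≡ 7 (mod 8), (2 / 103) = +1, and (2 / 103)^6 = +1. Now have -(1 / 103).
(1 / 103) = 1. Collecting the sign factors: -1.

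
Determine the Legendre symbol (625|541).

1

Reduce the numerator: 625 ≡ 84 (mod 541), so (625|541) = (84|541).
Factor out 2: 84 = 2^2·21. Since 541 ≡ 5 (mod 8), (2|541) = -1, and (2|541)^2 = +1. Now have (21|541).
21 ≡ 1 (mod 4), so quadratic reciprocity gives (21|541) = (541|21). Reduce: 541 ≡ 16 (mod 21). Now have (16|21).
Factor out 2: 16 = 2^4. Since 21 ≡ 5 (mod 8), (2|21) = -1, and (2|21)^4 = +1. Now have (1|21).
(1|21) = 1. Collecting the sign factors: 1.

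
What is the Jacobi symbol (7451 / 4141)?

-1

Reduce the numerator: 7451 ≡ 3310 (mod 4141), so (7451 / 4141) = (3310 / 4141).
Factor out 2: 3310 = 2·1655. Since 4141 ≡ 5 (mod 8), (2 / 4141) = -1. Now have -(1655 / 4141).
4141 ≡ 1 (mod 4), so quadratic reciprocity gives (1655 / 4141) = (4141 / 1655). Reduce: 4141 ≡ 831 (mod 1655). Now have -(831 / 1655).
Both 831 ≡ 3 and 1655 ≡ 3 (mod 4), so reciprocity gives (831 / 1655) = -(1655 / 831). Reduce: 1655 ≡ 824 (mod 831). Now have (824 / 831).
Factor out 2: 824 = 2^3·103. Since 831 ≡ 7 (mod 8), (2 / 831) = +1, and (2 / 831)^3 = +1. Now have (103 / 831).
Both 103 ≡ 3 and 831 ≡ 3 (mod 4), so reciprocity gives (103 / 831) = -(831 / 103). Reduce: 831 ≡ 7 (mod 103). Now have -(7 / 103).
Both 7 ≡ 3 and 103 ≡ 3 (mod 4), so reciprocity gives (7 / 103) = -(103 / 7). Reduce: 103 ≡ 5 (mod 7). Now have (5 / 7).
5 ≡ 1 (mod 4), so quadratic reciprocity gives (5 / 7) = (7 / 5). Reduce: 7 ≡ 2 (mod 5). Now have (2 / 5).
Factor out 2: 2 = 2. Since 5 ≡ 5 (mod 8), (2 / 5) = -1. Now have -(1 / 5).
(1 / 5) = 1. Collecting the sign factors: -1.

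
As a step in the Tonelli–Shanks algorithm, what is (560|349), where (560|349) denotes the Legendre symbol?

(560|349)
  = (211|349)    [560 ≡ 211 mod 349]
  = (349|211)    [QR: 349 ≡ 1 mod 4, sign kept]
  = (138|211)    [349 ≡ 138 mod 211]
  = -(69|211)    [211 ≡ 3 mod 8 ⇒ (2|211) = -1]
  = -(211|69)    [QR: 69 ≡ 1 mod 4, sign kept]
  = -(4|69)    [211 ≡ 4 mod 69]
  = -(1|69)    [69 ≡ 5 mod 8 ⇒ (2|69)^2 = +1]
  = -1    [(1|69) = 1]

-1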